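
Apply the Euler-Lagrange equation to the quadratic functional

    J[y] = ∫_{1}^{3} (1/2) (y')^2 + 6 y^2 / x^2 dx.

The Lagrangian is L = (1/2) (y')^2 + 6 y^2 / x^2.
Compute ∂L/∂y = 12y/x^2, ∂L/∂y' = y'.
The Euler-Lagrange equation d/dx(∂L/∂y') − ∂L/∂y = 0 reduces to
    y'' − 12/x^2 · y = 0  (x > 0).
Its general solution is
    y(x) = A x^4 + B x^(-3),
with A, B fixed by the endpoint conditions.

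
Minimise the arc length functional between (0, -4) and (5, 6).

Arc-length functional: J[y] = ∫ sqrt(1 + (y')^2) dx.
Lagrangian L = sqrt(1 + (y')^2) has no explicit y dependence, so ∂L/∂y = 0 and the Euler-Lagrange equation gives
    d/dx( y' / sqrt(1 + (y')^2) ) = 0  ⇒  y' / sqrt(1 + (y')^2) = const.
Hence y' is constant, so y(x) is affine.
Fitting the endpoints (0, -4) and (5, 6):
    slope m = (6 − (-4)) / (5 − 0) = 2,
    intercept c = (-4) − m·0 = -4.
Extremal: y(x) = 2 x - 4.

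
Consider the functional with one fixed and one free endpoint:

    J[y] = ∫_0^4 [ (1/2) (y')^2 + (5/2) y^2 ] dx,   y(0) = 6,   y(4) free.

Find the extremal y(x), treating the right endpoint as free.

The Lagrangian L = (1/2) (y')^2 + (5/2) y^2 gives
    ∂L/∂y = 5 y,   ∂L/∂y' = y'.
Euler-Lagrange: y'' − 5 y = 0.
With k = sqrt(5), the general solution is
    y(x) = A cosh(sqrt(5) x) + B sinh(sqrt(5) x).
Fixed left endpoint y(0) = 6 ⇒ A = 6.
The right endpoint x = 4 is free, so the natural (transversality) condition is ∂L/∂y' |_{x=4} = 0, i.e. y'(4) = 0.
Compute y'(x) = A k sinh(k x) + B k cosh(k x), so
    y'(4) = A k sinh(k·4) + B k cosh(k·4) = 0
    ⇒ B = −A tanh(k·4) = − 6 tanh(sqrt(5)·4).
Therefore the extremal is
    y(x) = 6 cosh(sqrt(5) x) − 6 tanh(sqrt(5)·4) sinh(sqrt(5) x).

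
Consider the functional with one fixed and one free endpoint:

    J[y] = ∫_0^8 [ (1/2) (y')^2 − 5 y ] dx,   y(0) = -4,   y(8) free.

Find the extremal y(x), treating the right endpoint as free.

The Lagrangian L = (1/2) (y')^2 − 5 y gives
    ∂L/∂y = −5,   ∂L/∂y' = y'.
Euler-Lagrange: d/dx(y') − (−5) = 0, i.e. y'' + 5 = 0, so
    y(x) = −(5/2) x^2 + C1 x + C2.
Fixed left endpoint y(0) = -4 ⇒ C2 = -4.
The right endpoint x = 8 is free, so the natural (transversality) condition is ∂L/∂y' |_{x=8} = 0, i.e. y'(8) = 0.
Compute y'(x) = −5 x + C1, so y'(8) = −40 + C1 = 0 ⇒ C1 = 40.
Therefore the extremal is
    y(x) = −(5/2) x^2 + 40 x − 4.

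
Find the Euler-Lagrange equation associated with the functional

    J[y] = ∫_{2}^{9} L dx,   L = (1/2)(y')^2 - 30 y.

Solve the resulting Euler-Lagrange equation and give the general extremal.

The Lagrangian is L = (1/2)(y')^2 - 30 y.
∂L/∂y = -30.
∂L/∂y' = y'.
The Euler-Lagrange equation d/dx(∂L/∂y') − ∂L/∂y = 0 becomes:
    y'' + 30 = 0
General solution: y(x) = -15 x^2 + A x + B, where A and B are arbitrary constants fixed by the endpoint conditions.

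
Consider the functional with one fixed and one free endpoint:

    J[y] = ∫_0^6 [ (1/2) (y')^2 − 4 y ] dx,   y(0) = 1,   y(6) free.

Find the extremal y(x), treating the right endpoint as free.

The Lagrangian L = (1/2) (y')^2 − 4 y gives
    ∂L/∂y = −4,   ∂L/∂y' = y'.
Euler-Lagrange: d/dx(y') − (−4) = 0, i.e. y'' + 4 = 0, so
    y(x) = −(4/2) x^2 + C1 x + C2.
Fixed left endpoint y(0) = 1 ⇒ C2 = 1.
The right endpoint x = 6 is free, so the natural (transversality) condition is ∂L/∂y' |_{x=6} = 0, i.e. y'(6) = 0.
Compute y'(x) = −4 x + C1, so y'(6) = −24 + C1 = 0 ⇒ C1 = 24.
Therefore the extremal is
    y(x) = −2 x^2 + 24 x + 1.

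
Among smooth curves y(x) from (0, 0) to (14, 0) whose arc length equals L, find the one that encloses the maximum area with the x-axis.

Set up the augmented Lagrangian using a multiplier λ for the length constraint:
    F(y, y') = y − λ sqrt(1 + y'^2).
F has no explicit x dependence, so the Beltrami identity yields a first integral
    F − y' ∂F/∂y' = C.
Compute ∂F/∂y' = −λ y' / sqrt(1 + y'^2). Then
    y − λ sqrt(1 + y'^2) + λ y'^2 / sqrt(1 + y'^2) = C
    ⇒  y − λ / sqrt(1 + y'^2) = C.
Solving for y' and integrating gives
    (x − a)^2 + (y − b)^2 = λ^2,
a circular arc of radius λ. The constants a, b are determined by the endpoint conditions y(0) = y(14) = 0, and λ is fixed implicitly by the length constraint
    ∫_{0}^{14} sqrt(1 + y'^2) dx = L.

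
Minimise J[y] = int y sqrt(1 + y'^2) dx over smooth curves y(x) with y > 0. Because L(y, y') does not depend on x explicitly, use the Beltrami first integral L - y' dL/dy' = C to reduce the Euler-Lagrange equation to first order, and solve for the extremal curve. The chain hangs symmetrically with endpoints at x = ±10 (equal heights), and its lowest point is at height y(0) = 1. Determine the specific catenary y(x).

The Lagrangian L(y, y') = y sqrt(1 + y'^2) has no explicit x dependence, so the Beltrami identity applies:
    L − y' ∂L/∂y' = C.
Compute ∂L/∂y' = y · y' / sqrt(1 + y'^2). Then
    L − y' ∂L/∂y'
    = y sqrt(1 + y'^2) − y · y'^2 / sqrt(1 + y'^2)
    = y (1 + y'^2 − y'^2) / sqrt(1 + y'^2)
    = y / sqrt(1 + y'^2) = C.
Squaring gives y^2 = C^2 (1 + y'^2), i.e.
    y'^2 = y^2 / C^2 − 1.
Separating variables,
    dy / sqrt(y^2 − C^2) = dx / C,
and integrating gives arccosh(y / C) = (x − a)/C, so
    y(x) = C cosh((x − a)/C),
the catenary. The constants C and a are fixed by the two endpoint conditions (and, for the hanging-chain problem, the length constraint selects C).
Now fit the given data. The endpoints x = ±10 are symmetric at equal height, so the catenary is even about its minimum: a = 0 and y(x) = C cosh(x/C). The lowest point is y(0) = C cosh(0) = C, and we are told y(0) = 1, so C = 1. Therefore
    y(x) = cosh(x),
and at the endpoints
    y(±10) = cosh(10).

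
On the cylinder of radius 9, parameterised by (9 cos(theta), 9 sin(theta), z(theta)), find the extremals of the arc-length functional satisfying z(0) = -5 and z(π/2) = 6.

Parameterise the cylinder of radius R = 9 as
    r(θ) = (9 cos θ, 9 sin θ, z(θ)).
The arc-length element is
    ds = sqrt(81 + (dz/dθ)^2) dθ,
so the Lagrangian is L = sqrt(81 + z'^2).
L depends on z' only, not on z or θ, so ∂L/∂z = 0 and
    ∂L/∂z' = z' / sqrt(81 + z'^2).
The Euler-Lagrange equation gives
    d/dθ( z' / sqrt(81 + z'^2) ) = 0,
so z' is constant. Integrating once:
    z(θ) = a θ + b,
a helix on the cylinder (a straight line when the cylinder is unrolled). The constants a, b are determined by the endpoint conditions.
With endpoint conditions z(0) = -5 and z(π/2) = 6: from z(0) = b we get b = -5, and a·π/2 + -5 = 6 gives a = 22/π, so
    z(θ) = (22/π) θ − 5.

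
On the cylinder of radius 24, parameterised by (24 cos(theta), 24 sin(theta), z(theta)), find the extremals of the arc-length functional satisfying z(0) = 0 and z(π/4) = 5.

Parameterise the cylinder of radius R = 24 as
    r(θ) = (24 cos θ, 24 sin θ, z(θ)).
The arc-length element is
    ds = sqrt(576 + (dz/dθ)^2) dθ,
so the Lagrangian is L = sqrt(576 + z'^2).
L depends on z' only, not on z or θ, so ∂L/∂z = 0 and
    ∂L/∂z' = z' / sqrt(576 + z'^2).
The Euler-Lagrange equation gives
    d/dθ( z' / sqrt(576 + z'^2) ) = 0,
so z' is constant. Integrating once:
    z(θ) = a θ + b,
a helix on the cylinder (a straight line when the cylinder is unrolled). The constants a, b are determined by the endpoint conditions.
With endpoint conditions z(0) = 0 and z(π/4) = 5: from z(0) = b we get b = 0, and a·π/4 + 0 = 5 gives a = 20/π, so
    z(θ) = (20/π) θ.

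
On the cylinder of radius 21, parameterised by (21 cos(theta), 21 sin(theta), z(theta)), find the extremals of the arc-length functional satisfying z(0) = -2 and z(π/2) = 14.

Parameterise the cylinder of radius R = 21 as
    r(θ) = (21 cos θ, 21 sin θ, z(θ)).
The arc-length element is
    ds = sqrt(441 + (dz/dθ)^2) dθ,
so the Lagrangian is L = sqrt(441 + z'^2).
L depends on z' only, not on z or θ, so ∂L/∂z = 0 and
    ∂L/∂z' = z' / sqrt(441 + z'^2).
The Euler-Lagrange equation gives
    d/dθ( z' / sqrt(441 + z'^2) ) = 0,
so z' is constant. Integrating once:
    z(θ) = a θ + b,
a helix on the cylinder (a straight line when the cylinder is unrolled). The constants a, b are determined by the endpoint conditions.
With endpoint conditions z(0) = -2 and z(π/2) = 14: from z(0) = b we get b = -2, and a·π/2 + -2 = 14 gives a = 32/π, so
    z(θ) = (32/π) θ − 2.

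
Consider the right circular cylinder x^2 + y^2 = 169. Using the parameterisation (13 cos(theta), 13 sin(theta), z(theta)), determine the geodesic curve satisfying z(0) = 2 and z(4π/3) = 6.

Parameterise the cylinder of radius R = 13 as
    r(θ) = (13 cos θ, 13 sin θ, z(θ)).
The arc-length element is
    ds = sqrt(169 + (dz/dθ)^2) dθ,
so the Lagrangian is L = sqrt(169 + z'^2).
L depends on z' only, not on z or θ, so ∂L/∂z = 0 and
    ∂L/∂z' = z' / sqrt(169 + z'^2).
The Euler-Lagrange equation gives
    d/dθ( z' / sqrt(169 + z'^2) ) = 0,
so z' is constant. Integrating once:
    z(θ) = a θ + b,
a helix on the cylinder (a straight line when the cylinder is unrolled). The constants a, b are determined by the endpoint conditions.
With endpoint conditions z(0) = 2 and z(4π/3) = 6: from z(0) = b we get b = 2, and a·4π/3 + 2 = 6 gives a = 3/π, so
    z(θ) = (3/π) θ + 2.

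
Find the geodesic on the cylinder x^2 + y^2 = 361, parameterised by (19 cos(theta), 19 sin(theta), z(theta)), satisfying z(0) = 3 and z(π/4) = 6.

Parameterise the cylinder of radius R = 19 as
    r(θ) = (19 cos θ, 19 sin θ, z(θ)).
The arc-length element is
    ds = sqrt(361 + (dz/dθ)^2) dθ,
so the Lagrangian is L = sqrt(361 + z'^2).
L depends on z' only, not on z or θ, so ∂L/∂z = 0 and
    ∂L/∂z' = z' / sqrt(361 + z'^2).
The Euler-Lagrange equation gives
    d/dθ( z' / sqrt(361 + z'^2) ) = 0,
so z' is constant. Integrating once:
    z(θ) = a θ + b,
a helix on the cylinder (a straight line when the cylinder is unrolled). The constants a, b are determined by the endpoint conditions.
With endpoint conditions z(0) = 3 and z(π/4) = 6: from z(0) = b we get b = 3, and a·π/4 + 3 = 6 gives a = 12/π, so
    z(θ) = (12/π) θ + 3.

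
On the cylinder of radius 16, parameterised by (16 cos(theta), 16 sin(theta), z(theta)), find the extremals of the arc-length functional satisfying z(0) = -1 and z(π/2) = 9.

Parameterise the cylinder of radius R = 16 as
    r(θ) = (16 cos θ, 16 sin θ, z(θ)).
The arc-length element is
    ds = sqrt(256 + (dz/dθ)^2) dθ,
so the Lagrangian is L = sqrt(256 + z'^2).
L depends on z' only, not on z or θ, so ∂L/∂z = 0 and
    ∂L/∂z' = z' / sqrt(256 + z'^2).
The Euler-Lagrange equation gives
    d/dθ( z' / sqrt(256 + z'^2) ) = 0,
so z' is constant. Integrating once:
    z(θ) = a θ + b,
a helix on the cylinder (a straight line when the cylinder is unrolled). The constants a, b are determined by the endpoint conditions.
With endpoint conditions z(0) = -1 and z(π/2) = 9: from z(0) = b we get b = -1, and a·π/2 + -1 = 9 gives a = 20/π, so
    z(θ) = (20/π) θ − 1.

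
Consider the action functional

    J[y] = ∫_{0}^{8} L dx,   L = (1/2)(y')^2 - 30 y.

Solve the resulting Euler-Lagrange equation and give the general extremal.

The Lagrangian is L = (1/2)(y')^2 - 30 y.
∂L/∂y = -30.
∂L/∂y' = y'.
The Euler-Lagrange equation d/dx(∂L/∂y') − ∂L/∂y = 0 becomes:
    y'' + 30 = 0
General solution: y(x) = -15 x^2 + A x + B, where A and B are arbitrary constants fixed by the endpoint conditions.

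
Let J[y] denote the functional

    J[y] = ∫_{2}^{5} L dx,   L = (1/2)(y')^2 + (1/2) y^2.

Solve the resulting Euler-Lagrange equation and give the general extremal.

The Lagrangian is L = (1/2)(y')^2 + (1/2) y^2.
∂L/∂y = y.
∂L/∂y' = y'.
The Euler-Lagrange equation d/dx(∂L/∂y') − ∂L/∂y = 0 becomes:
    y'' - y = 0
General solution: y(x) = A e^x + B e^(-x), where A and B are arbitrary constants fixed by the endpoint conditions.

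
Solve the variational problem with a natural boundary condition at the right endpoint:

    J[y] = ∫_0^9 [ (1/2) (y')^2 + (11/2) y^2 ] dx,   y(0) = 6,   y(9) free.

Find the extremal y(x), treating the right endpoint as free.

The Lagrangian L = (1/2) (y')^2 + (11/2) y^2 gives
    ∂L/∂y = 11 y,   ∂L/∂y' = y'.
Euler-Lagrange: y'' − 11 y = 0.
With k = sqrt(11), the general solution is
    y(x) = A cosh(sqrt(11) x) + B sinh(sqrt(11) x).
Fixed left endpoint y(0) = 6 ⇒ A = 6.
The right endpoint x = 9 is free, so the natural (transversality) condition is ∂L/∂y' |_{x=9} = 0, i.e. y'(9) = 0.
Compute y'(x) = A k sinh(k x) + B k cosh(k x), so
    y'(9) = A k sinh(k·9) + B k cosh(k·9) = 0
    ⇒ B = −A tanh(k·9) = − 6 tanh(sqrt(11)·9).
Therefore the extremal is
    y(x) = 6 cosh(sqrt(11) x) − 6 tanh(sqrt(11)·9) sinh(sqrt(11) x).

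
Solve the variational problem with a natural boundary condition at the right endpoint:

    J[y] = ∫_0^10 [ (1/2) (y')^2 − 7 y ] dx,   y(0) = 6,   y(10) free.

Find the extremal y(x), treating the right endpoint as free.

The Lagrangian L = (1/2) (y')^2 − 7 y gives
    ∂L/∂y = −7,   ∂L/∂y' = y'.
Euler-Lagrange: d/dx(y') − (−7) = 0, i.e. y'' + 7 = 0, so
    y(x) = −(7/2) x^2 + C1 x + C2.
Fixed left endpoint y(0) = 6 ⇒ C2 = 6.
The right endpoint x = 10 is free, so the natural (transversality) condition is ∂L/∂y' |_{x=10} = 0, i.e. y'(10) = 0.
Compute y'(x) = −7 x + C1, so y'(10) = −70 + C1 = 0 ⇒ C1 = 70.
Therefore the extremal is
    y(x) = −(7/2) x^2 + 70 x + 6.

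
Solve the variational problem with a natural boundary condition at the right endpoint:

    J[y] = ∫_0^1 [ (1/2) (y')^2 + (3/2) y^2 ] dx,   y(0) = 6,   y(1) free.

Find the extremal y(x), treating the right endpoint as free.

The Lagrangian L = (1/2) (y')^2 + (3/2) y^2 gives
    ∂L/∂y = 3 y,   ∂L/∂y' = y'.
Euler-Lagrange: y'' − 3 y = 0.
With k = sqrt(3), the general solution is
    y(x) = A cosh(sqrt(3) x) + B sinh(sqrt(3) x).
Fixed left endpoint y(0) = 6 ⇒ A = 6.
The right endpoint x = 1 is free, so the natural (transversality) condition is ∂L/∂y' |_{x=1} = 0, i.e. y'(1) = 0.
Compute y'(x) = A k sinh(k x) + B k cosh(k x), so
    y'(1) = A k sinh(k·1) + B k cosh(k·1) = 0
    ⇒ B = −A tanh(k·1) = − 6 tanh(sqrt(3)·1).
Therefore the extremal is
    y(x) = 6 cosh(sqrt(3) x) − 6 tanh(sqrt(3)·1) sinh(sqrt(3) x).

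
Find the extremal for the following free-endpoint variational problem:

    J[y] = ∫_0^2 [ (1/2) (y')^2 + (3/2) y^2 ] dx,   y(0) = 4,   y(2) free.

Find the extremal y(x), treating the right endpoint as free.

The Lagrangian L = (1/2) (y')^2 + (3/2) y^2 gives
    ∂L/∂y = 3 y,   ∂L/∂y' = y'.
Euler-Lagrange: y'' − 3 y = 0.
With k = sqrt(3), the general solution is
    y(x) = A cosh(sqrt(3) x) + B sinh(sqrt(3) x).
Fixed left endpoint y(0) = 4 ⇒ A = 4.
The right endpoint x = 2 is free, so the natural (transversality) condition is ∂L/∂y' |_{x=2} = 0, i.e. y'(2) = 0.
Compute y'(x) = A k sinh(k x) + B k cosh(k x), so
    y'(2) = A k sinh(k·2) + B k cosh(k·2) = 0
    ⇒ B = −A tanh(k·2) = − 4 tanh(sqrt(3)·2).
Therefore the extremal is
    y(x) = 4 cosh(sqrt(3) x) − 4 tanh(sqrt(3)·2) sinh(sqrt(3) x).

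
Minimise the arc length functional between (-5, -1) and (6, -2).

Arc-length functional: J[y] = ∫ sqrt(1 + (y')^2) dx.
Lagrangian L = sqrt(1 + (y')^2) has no explicit y dependence, so ∂L/∂y = 0 and the Euler-Lagrange equation gives
    d/dx( y' / sqrt(1 + (y')^2) ) = 0  ⇒  y' / sqrt(1 + (y')^2) = const.
Hence y' is constant, so y(x) is affine.
Fitting the endpoints (-5, -1) and (6, -2):
    slope m = ((-2) − (-1)) / (6 − (-5)) = -1/11,
    intercept c = (-1) − m·(-5) = -16/11.
Extremal: y(x) = (-1/11) x - 16/11.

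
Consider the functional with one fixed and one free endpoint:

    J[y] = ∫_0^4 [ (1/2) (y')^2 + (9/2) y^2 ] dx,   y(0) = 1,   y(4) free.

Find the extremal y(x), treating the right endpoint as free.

The Lagrangian L = (1/2) (y')^2 + (9/2) y^2 gives
    ∂L/∂y = 9 y,   ∂L/∂y' = y'.
Euler-Lagrange: y'' − 9 y = 0.
With k = 3, the general solution is
    y(x) = A cosh(3 x) + B sinh(3 x).
Fixed left endpoint y(0) = 1 ⇒ A = 1.
The right endpoint x = 4 is free, so the natural (transversality) condition is ∂L/∂y' |_{x=4} = 0, i.e. y'(4) = 0.
Compute y'(x) = A k sinh(k x) + B k cosh(k x), so
    y'(4) = A k sinh(k·4) + B k cosh(k·4) = 0
    ⇒ B = −A tanh(k·4) = − tanh(3·4).
Therefore the extremal is
    y(x) = cosh(3 x) − tanh(3·4) sinh(3 x).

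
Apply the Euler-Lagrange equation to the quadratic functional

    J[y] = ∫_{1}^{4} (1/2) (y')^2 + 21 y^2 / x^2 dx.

The Lagrangian is L = (1/2) (y')^2 + 21 y^2 / x^2.
Compute ∂L/∂y = 42y/x^2, ∂L/∂y' = y'.
The Euler-Lagrange equation d/dx(∂L/∂y') − ∂L/∂y = 0 reduces to
    y'' − 42/x^2 · y = 0  (x > 0).
Its general solution is
    y(x) = A x^7 + B x^(-6),
with A, B fixed by the endpoint conditions.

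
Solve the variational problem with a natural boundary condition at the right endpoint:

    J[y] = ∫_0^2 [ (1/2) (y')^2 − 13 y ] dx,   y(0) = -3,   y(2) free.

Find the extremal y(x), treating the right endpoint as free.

The Lagrangian L = (1/2) (y')^2 − 13 y gives
    ∂L/∂y = −13,   ∂L/∂y' = y'.
Euler-Lagrange: d/dx(y') − (−13) = 0, i.e. y'' + 13 = 0, so
    y(x) = −(13/2) x^2 + C1 x + C2.
Fixed left endpoint y(0) = -3 ⇒ C2 = -3.
The right endpoint x = 2 is free, so the natural (transversality) condition is ∂L/∂y' |_{x=2} = 0, i.e. y'(2) = 0.
Compute y'(x) = −13 x + C1, so y'(2) = −26 + C1 = 0 ⇒ C1 = 26.
Therefore the extremal is
    y(x) = −(13/2) x^2 + 26 x − 3.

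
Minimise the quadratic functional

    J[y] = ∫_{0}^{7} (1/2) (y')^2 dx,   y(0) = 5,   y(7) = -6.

The Lagrangian is L = (1/2) (y')^2.
Compute ∂L/∂y = 0, ∂L/∂y' = y'.
The Euler-Lagrange equation d/dx(∂L/∂y') − ∂L/∂y = 0 reduces to
    y'' = 0.
Its general solution is
    y(x) = A x + B,
with A, B fixed by the endpoint conditions.
Applying the endpoint conditions y(0) = 5 and y(7) = -6: solve A·0 + B = 5 and A·7 + B = -6. Subtracting gives A(7 − 0) = -6 − 5, so A = -11/7, and B = 5 − A·0 = 5. Therefore
    y(x) = (-11/7) x + 5.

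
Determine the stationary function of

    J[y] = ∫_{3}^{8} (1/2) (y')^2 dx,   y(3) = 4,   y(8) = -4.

The Lagrangian is L = (1/2) (y')^2.
Compute ∂L/∂y = 0, ∂L/∂y' = y'.
The Euler-Lagrange equation d/dx(∂L/∂y') − ∂L/∂y = 0 reduces to
    y'' = 0.
Its general solution is
    y(x) = A x + B,
with A, B fixed by the endpoint conditions.
Applying the endpoint conditions y(3) = 4 and y(8) = -4: solve A·3 + B = 4 and A·8 + B = -4. Subtracting gives A(8 − 3) = -4 − 4, so A = -8/5, and B = 4 − A·3 = 44/5. Therefore
    y(x) = (-8/5) x + 44/5.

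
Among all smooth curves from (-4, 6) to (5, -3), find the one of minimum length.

Arc-length functional: J[y] = ∫ sqrt(1 + (y')^2) dx.
Lagrangian L = sqrt(1 + (y')^2) has no explicit y dependence, so ∂L/∂y = 0 and the Euler-Lagrange equation gives
    d/dx( y' / sqrt(1 + (y')^2) ) = 0  ⇒  y' / sqrt(1 + (y')^2) = const.
Hence y' is constant, so y(x) is affine.
Fitting the endpoints (-4, 6) and (5, -3):
    slope m = ((-3) − 6) / (5 − (-4)) = -1,
    intercept c = 6 − m·(-4) = 2.
Extremal: y(x) = -x + 2.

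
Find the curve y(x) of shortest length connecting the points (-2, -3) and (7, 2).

Arc-length functional: J[y] = ∫ sqrt(1 + (y')^2) dx.
Lagrangian L = sqrt(1 + (y')^2) has no explicit y dependence, so ∂L/∂y = 0 and the Euler-Lagrange equation gives
    d/dx( y' / sqrt(1 + (y')^2) ) = 0  ⇒  y' / sqrt(1 + (y')^2) = const.
Hence y' is constant, so y(x) is affine.
Fitting the endpoints (-2, -3) and (7, 2):
    slope m = (2 − (-3)) / (7 − (-2)) = 5/9,
    intercept c = (-3) − m·(-2) = -17/9.
Extremal: y(x) = (5/9) x - 17/9.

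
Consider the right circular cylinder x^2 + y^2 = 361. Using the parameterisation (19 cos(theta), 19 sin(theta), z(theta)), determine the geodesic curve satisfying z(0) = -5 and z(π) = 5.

Parameterise the cylinder of radius R = 19 as
    r(θ) = (19 cos θ, 19 sin θ, z(θ)).
The arc-length element is
    ds = sqrt(361 + (dz/dθ)^2) dθ,
so the Lagrangian is L = sqrt(361 + z'^2).
L depends on z' only, not on z or θ, so ∂L/∂z = 0 and
    ∂L/∂z' = z' / sqrt(361 + z'^2).
The Euler-Lagrange equation gives
    d/dθ( z' / sqrt(361 + z'^2) ) = 0,
so z' is constant. Integrating once:
    z(θ) = a θ + b,
a helix on the cylinder (a straight line when the cylinder is unrolled). The constants a, b are determined by the endpoint conditions.
With endpoint conditions z(0) = -5 and z(π) = 5: from z(0) = b we get b = -5, and a·π + -5 = 5 gives a = 10/π, so
    z(θ) = (10/π) θ − 5.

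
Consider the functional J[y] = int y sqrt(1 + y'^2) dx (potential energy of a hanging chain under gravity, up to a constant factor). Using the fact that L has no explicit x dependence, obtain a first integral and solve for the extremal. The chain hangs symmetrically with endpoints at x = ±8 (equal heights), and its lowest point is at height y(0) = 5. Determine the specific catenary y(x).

The Lagrangian L(y, y') = y sqrt(1 + y'^2) has no explicit x dependence, so the Beltrami identity applies:
    L − y' ∂L/∂y' = C.
Compute ∂L/∂y' = y · y' / sqrt(1 + y'^2). Then
    L − y' ∂L/∂y'
    = y sqrt(1 + y'^2) − y · y'^2 / sqrt(1 + y'^2)
    = y (1 + y'^2 − y'^2) / sqrt(1 + y'^2)
    = y / sqrt(1 + y'^2) = C.
Squaring gives y^2 = C^2 (1 + y'^2), i.e.
    y'^2 = y^2 / C^2 − 1.
Separating variables,
    dy / sqrt(y^2 − C^2) = dx / C,
and integrating gives arccosh(y / C) = (x − a)/C, so
    y(x) = C cosh((x − a)/C),
the catenary. The constants C and a are fixed by the two endpoint conditions (and, for the hanging-chain problem, the length constraint selects C).
Now fit the given data. The endpoints x = ±8 are symmetric at equal height, so the catenary is even about its minimum: a = 0 and y(x) = C cosh(x/C). The lowest point is y(0) = C cosh(0) = C, and we are told y(0) = 5, so C = 5. Therefore
    y(x) = 5 cosh(x/5),
and at the endpoints
    y(±8) = 5 cosh(8/5).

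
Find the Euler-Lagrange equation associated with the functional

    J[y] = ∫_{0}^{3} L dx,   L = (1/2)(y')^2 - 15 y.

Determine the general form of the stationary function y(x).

The Lagrangian is L = (1/2)(y')^2 - 15 y.
∂L/∂y = -15.
∂L/∂y' = y'.
The Euler-Lagrange equation d/dx(∂L/∂y') − ∂L/∂y = 0 becomes:
    y'' + 15 = 0
General solution: y(x) = -(15/2) x^2 + A x + B, where A and B are arbitrary constants fixed by the endpoint conditions.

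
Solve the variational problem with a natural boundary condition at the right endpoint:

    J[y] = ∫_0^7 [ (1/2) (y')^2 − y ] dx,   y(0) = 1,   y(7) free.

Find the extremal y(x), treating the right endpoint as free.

The Lagrangian L = (1/2) (y')^2 − y gives
    ∂L/∂y = −1,   ∂L/∂y' = y'.
Euler-Lagrange: d/dx(y') − (−1) = 0, i.e. y'' + 1 = 0, so
    y(x) = −(1/2) x^2 + C1 x + C2.
Fixed left endpoint y(0) = 1 ⇒ C2 = 1.
The right endpoint x = 7 is free, so the natural (transversality) condition is ∂L/∂y' |_{x=7} = 0, i.e. y'(7) = 0.
Compute y'(x) = −1 x + C1, so y'(7) = −7 + C1 = 0 ⇒ C1 = 7.
Therefore the extremal is
    y(x) = −x^2/2 + 7 x + 1.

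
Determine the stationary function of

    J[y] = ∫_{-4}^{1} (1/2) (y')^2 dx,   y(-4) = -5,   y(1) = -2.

The Lagrangian is L = (1/2) (y')^2.
Compute ∂L/∂y = 0, ∂L/∂y' = y'.
The Euler-Lagrange equation d/dx(∂L/∂y') − ∂L/∂y = 0 reduces to
    y'' = 0.
Its general solution is
    y(x) = A x + B,
with A, B fixed by the endpoint conditions.
Applying the endpoint conditions y(-4) = -5 and y(1) = -2: solve A·-4 + B = -5 and A·1 + B = -2. Subtracting gives A(1 − -4) = -2 − -5, so A = 3/5, and B = -5 − A·-4 = -13/5. Therefore
    y(x) = (3/5) x - 13/5.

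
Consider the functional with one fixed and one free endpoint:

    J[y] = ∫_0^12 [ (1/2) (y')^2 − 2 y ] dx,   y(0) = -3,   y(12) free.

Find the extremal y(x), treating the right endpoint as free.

The Lagrangian L = (1/2) (y')^2 − 2 y gives
    ∂L/∂y = −2,   ∂L/∂y' = y'.
Euler-Lagrange: d/dx(y') − (−2) = 0, i.e. y'' + 2 = 0, so
    y(x) = −(2/2) x^2 + C1 x + C2.
Fixed left endpoint y(0) = -3 ⇒ C2 = -3.
The right endpoint x = 12 is free, so the natural (transversality) condition is ∂L/∂y' |_{x=12} = 0, i.e. y'(12) = 0.
Compute y'(x) = −2 x + C1, so y'(12) = −24 + C1 = 0 ⇒ C1 = 24.
Therefore the extremal is
    y(x) = −x^2 + 24 x − 3.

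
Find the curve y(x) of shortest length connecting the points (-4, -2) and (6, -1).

Arc-length functional: J[y] = ∫ sqrt(1 + (y')^2) dx.
Lagrangian L = sqrt(1 + (y')^2) has no explicit y dependence, so ∂L/∂y = 0 and the Euler-Lagrange equation gives
    d/dx( y' / sqrt(1 + (y')^2) ) = 0  ⇒  y' / sqrt(1 + (y')^2) = const.
Hence y' is constant, so y(x) is affine.
Fitting the endpoints (-4, -2) and (6, -1):
    slope m = ((-1) − (-2)) / (6 − (-4)) = 1/10,
    intercept c = (-2) − m·(-4) = -8/5.
Extremal: y(x) = (1/10) x - 8/5.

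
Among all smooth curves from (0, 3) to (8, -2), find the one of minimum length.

Arc-length functional: J[y] = ∫ sqrt(1 + (y')^2) dx.
Lagrangian L = sqrt(1 + (y')^2) has no explicit y dependence, so ∂L/∂y = 0 and the Euler-Lagrange equation gives
    d/dx( y' / sqrt(1 + (y')^2) ) = 0  ⇒  y' / sqrt(1 + (y')^2) = const.
Hence y' is constant, so y(x) is affine.
Fitting the endpoints (0, 3) and (8, -2):
    slope m = ((-2) − 3) / (8 − 0) = -5/8,
    intercept c = 3 − m·0 = 3.
Extremal: y(x) = (-5/8) x + 3.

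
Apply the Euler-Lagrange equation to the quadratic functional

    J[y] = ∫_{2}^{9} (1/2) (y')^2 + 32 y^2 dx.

The Lagrangian is L = (1/2) (y')^2 + 32 y^2.
Compute ∂L/∂y = 64y, ∂L/∂y' = y'.
The Euler-Lagrange equation d/dx(∂L/∂y') − ∂L/∂y = 0 reduces to
    y'' − 64 y = 0.
Its general solution is
    y(x) = A e^(8x) + B e^(−8x),
with A, B fixed by the endpoint conditions.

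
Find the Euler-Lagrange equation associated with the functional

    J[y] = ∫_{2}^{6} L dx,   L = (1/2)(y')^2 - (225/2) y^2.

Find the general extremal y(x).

The Lagrangian is L = (1/2)(y')^2 - (225/2) y^2.
∂L/∂y = -225y.
∂L/∂y' = y'.
The Euler-Lagrange equation d/dx(∂L/∂y') − ∂L/∂y = 0 becomes:
    y'' + 225 y = 0
General solution: y(x) = A sin(15x) + B cos(15x), where A and B are arbitrary constants fixed by the endpoint conditions.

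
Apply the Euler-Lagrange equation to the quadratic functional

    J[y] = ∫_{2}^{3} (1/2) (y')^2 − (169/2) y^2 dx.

The Lagrangian is L = (1/2) (y')^2 − (169/2) y^2.
Compute ∂L/∂y = -169y, ∂L/∂y' = y'.
The Euler-Lagrange equation d/dx(∂L/∂y') − ∂L/∂y = 0 reduces to
    y'' + 169 y = 0.
Its general solution is
    y(x) = A sin(13x) + B cos(13x),
with A, B fixed by the endpoint conditions.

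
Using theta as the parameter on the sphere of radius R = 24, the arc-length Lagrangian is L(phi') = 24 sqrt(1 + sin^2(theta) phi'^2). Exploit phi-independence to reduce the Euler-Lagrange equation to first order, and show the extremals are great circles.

On the sphere of radius R = 24 with spherical coordinates (θ, φ), the induced metric is
    ds^2 = 576(dθ^2 + sin^2(θ) dφ^2).
Parameterise by θ; the arc-length functional is
    J[φ] = ∫ 24 sqrt(1 + sin^2(θ) (dφ/dθ)^2) dθ,
so L = 24 sqrt(1 + sin^2(θ) φ'^2). Compute
    ∂L/∂φ = 0  (L has no explicit φ dependence),
    ∂L/∂φ' = 24 sin^2(θ) φ' / sqrt(1 + sin^2(θ) φ'^2).
Since ∂L/∂φ = 0, the Euler-Lagrange equation
    d/dθ(∂L/∂φ') − ∂L/∂φ = 0
reduces to d/dθ(∂L/∂φ') = 0, i.e. the momentum conjugate to φ is conserved:
    24 sin^2(θ) φ' / sqrt(1 + sin^2(θ) φ'^2) = C.
The overall factor of 24 is constant, so dividing through gives Clairaut's relation sin^2(θ) φ' / sqrt(1 + sin^2(θ) φ'^2) = C' (with C' = C/24). Solving for φ' and integrating gives the great-circle family
    cot(θ) = A cos(φ − φ_0),
i.e. the intersection of the sphere with a plane through the origin. The two constants A and φ_0 (equivalently C and one phase) are fixed by the two endpoint conditions.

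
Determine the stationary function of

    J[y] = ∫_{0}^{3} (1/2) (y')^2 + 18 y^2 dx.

The Lagrangian is L = (1/2) (y')^2 + 18 y^2.
Compute ∂L/∂y = 36y, ∂L/∂y' = y'.
The Euler-Lagrange equation d/dx(∂L/∂y') − ∂L/∂y = 0 reduces to
    y'' − 36 y = 0.
Its general solution is
    y(x) = A e^(6x) + B e^(−6x),
with A, B fixed by the endpoint conditions.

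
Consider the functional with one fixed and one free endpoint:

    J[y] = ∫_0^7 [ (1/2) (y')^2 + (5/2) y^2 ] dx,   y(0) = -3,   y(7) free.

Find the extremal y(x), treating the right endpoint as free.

The Lagrangian L = (1/2) (y')^2 + (5/2) y^2 gives
    ∂L/∂y = 5 y,   ∂L/∂y' = y'.
Euler-Lagrange: y'' − 5 y = 0.
With k = sqrt(5), the general solution is
    y(x) = A cosh(sqrt(5) x) + B sinh(sqrt(5) x).
Fixed left endpoint y(0) = -3 ⇒ A = -3.
The right endpoint x = 7 is free, so the natural (transversality) condition is ∂L/∂y' |_{x=7} = 0, i.e. y'(7) = 0.
Compute y'(x) = A k sinh(k x) + B k cosh(k x), so
    y'(7) = A k sinh(k·7) + B k cosh(k·7) = 0
    ⇒ B = −A tanh(k·7) = 3 tanh(sqrt(5)·7).
Therefore the extremal is
    y(x) = −3 cosh(sqrt(5) x) + 3 tanh(sqrt(5)·7) sinh(sqrt(5) x).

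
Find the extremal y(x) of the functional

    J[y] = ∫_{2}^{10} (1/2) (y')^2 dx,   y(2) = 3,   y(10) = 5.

The Lagrangian is L = (1/2) (y')^2.
Compute ∂L/∂y = 0, ∂L/∂y' = y'.
The Euler-Lagrange equation d/dx(∂L/∂y') − ∂L/∂y = 0 reduces to
    y'' = 0.
Its general solution is
    y(x) = A x + B,
with A, B fixed by the endpoint conditions.
Applying the endpoint conditions y(2) = 3 and y(10) = 5: solve A·2 + B = 3 and A·10 + B = 5. Subtracting gives A(10 − 2) = 5 − 3, so A = 1/4, and B = 3 − A·2 = 5/2. Therefore
    y(x) = (1/4) x + 5/2.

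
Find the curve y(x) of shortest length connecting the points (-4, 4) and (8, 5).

Arc-length functional: J[y] = ∫ sqrt(1 + (y')^2) dx.
Lagrangian L = sqrt(1 + (y')^2) has no explicit y dependence, so ∂L/∂y = 0 and the Euler-Lagrange equation gives
    d/dx( y' / sqrt(1 + (y')^2) ) = 0  ⇒  y' / sqrt(1 + (y')^2) = const.
Hence y' is constant, so y(x) is affine.
Fitting the endpoints (-4, 4) and (8, 5):
    slope m = (5 − 4) / (8 − (-4)) = 1/12,
    intercept c = 4 − m·(-4) = 13/3.
Extremal: y(x) = (1/12) x + 13/3.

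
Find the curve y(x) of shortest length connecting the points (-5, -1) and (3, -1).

Arc-length functional: J[y] = ∫ sqrt(1 + (y')^2) dx.
Lagrangian L = sqrt(1 + (y')^2) has no explicit y dependence, so ∂L/∂y = 0 and the Euler-Lagrange equation gives
    d/dx( y' / sqrt(1 + (y')^2) ) = 0  ⇒  y' / sqrt(1 + (y')^2) = const.
Hence y' is constant, so y(x) is affine.
Fitting the endpoints (-5, -1) and (3, -1):
    slope m = ((-1) − (-1)) / (3 − (-5)) = 0,
    intercept c = (-1) − m·(-5) = -1.
Extremal: y(x) = -1.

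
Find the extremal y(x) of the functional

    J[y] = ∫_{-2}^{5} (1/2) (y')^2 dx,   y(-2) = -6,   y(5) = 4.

The Lagrangian is L = (1/2) (y')^2.
Compute ∂L/∂y = 0, ∂L/∂y' = y'.
The Euler-Lagrange equation d/dx(∂L/∂y') − ∂L/∂y = 0 reduces to
    y'' = 0.
Its general solution is
    y(x) = A x + B,
with A, B fixed by the endpoint conditions.
Applying the endpoint conditions y(-2) = -6 and y(5) = 4: solve A·-2 + B = -6 and A·5 + B = 4. Subtracting gives A(5 − -2) = 4 − -6, so A = 10/7, and B = -6 − A·-2 = -22/7. Therefore
    y(x) = (10/7) x - 22/7.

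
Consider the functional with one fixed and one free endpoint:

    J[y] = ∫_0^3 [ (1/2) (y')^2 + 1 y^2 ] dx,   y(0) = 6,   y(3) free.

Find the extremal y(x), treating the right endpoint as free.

The Lagrangian L = (1/2) (y')^2 + 1 y^2 gives
    ∂L/∂y = 2 y,   ∂L/∂y' = y'.
Euler-Lagrange: y'' − 2 y = 0.
With k = sqrt(2), the general solution is
    y(x) = A cosh(sqrt(2) x) + B sinh(sqrt(2) x).
Fixed left endpoint y(0) = 6 ⇒ A = 6.
The right endpoint x = 3 is free, so the natural (transversality) condition is ∂L/∂y' |_{x=3} = 0, i.e. y'(3) = 0.
Compute y'(x) = A k sinh(k x) + B k cosh(k x), so
    y'(3) = A k sinh(k·3) + B k cosh(k·3) = 0
    ⇒ B = −A tanh(k·3) = − 6 tanh(sqrt(2)·3).
Therefore the extremal is
    y(x) = 6 cosh(sqrt(2) x) − 6 tanh(sqrt(2)·3) sinh(sqrt(2) x).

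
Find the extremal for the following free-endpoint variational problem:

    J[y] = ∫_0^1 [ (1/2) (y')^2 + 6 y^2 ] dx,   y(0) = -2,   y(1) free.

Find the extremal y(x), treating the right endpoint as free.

The Lagrangian L = (1/2) (y')^2 + 6 y^2 gives
    ∂L/∂y = 12 y,   ∂L/∂y' = y'.
Euler-Lagrange: y'' − 12 y = 0.
With k = sqrt(12), the general solution is
    y(x) = A cosh(sqrt(12) x) + B sinh(sqrt(12) x).
Fixed left endpoint y(0) = -2 ⇒ A = -2.
The right endpoint x = 1 is free, so the natural (transversality) condition is ∂L/∂y' |_{x=1} = 0, i.e. y'(1) = 0.
Compute y'(x) = A k sinh(k x) + B k cosh(k x), so
    y'(1) = A k sinh(k·1) + B k cosh(k·1) = 0
    ⇒ B = −A tanh(k·1) = 2 tanh(sqrt(12)·1).
Therefore the extremal is
    y(x) = −2 cosh(sqrt(12) x) + 2 tanh(sqrt(12)·1) sinh(sqrt(12) x).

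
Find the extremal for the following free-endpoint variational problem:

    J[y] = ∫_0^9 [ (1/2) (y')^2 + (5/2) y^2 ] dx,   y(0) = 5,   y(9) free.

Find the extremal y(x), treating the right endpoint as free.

The Lagrangian L = (1/2) (y')^2 + (5/2) y^2 gives
    ∂L/∂y = 5 y,   ∂L/∂y' = y'.
Euler-Lagrange: y'' − 5 y = 0.
With k = sqrt(5), the general solution is
    y(x) = A cosh(sqrt(5) x) + B sinh(sqrt(5) x).
Fixed left endpoint y(0) = 5 ⇒ A = 5.
The right endpoint x = 9 is free, so the natural (transversality) condition is ∂L/∂y' |_{x=9} = 0, i.e. y'(9) = 0.
Compute y'(x) = A k sinh(k x) + B k cosh(k x), so
    y'(9) = A k sinh(k·9) + B k cosh(k·9) = 0
    ⇒ B = −A tanh(k·9) = − 5 tanh(sqrt(5)·9).
Therefore the extremal is
    y(x) = 5 cosh(sqrt(5) x) − 5 tanh(sqrt(5)·9) sinh(sqrt(5) x).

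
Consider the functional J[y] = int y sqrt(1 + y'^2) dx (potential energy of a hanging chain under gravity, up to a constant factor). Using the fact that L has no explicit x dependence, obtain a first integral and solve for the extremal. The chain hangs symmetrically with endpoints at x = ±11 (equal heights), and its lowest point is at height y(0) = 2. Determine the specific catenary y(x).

The Lagrangian L(y, y') = y sqrt(1 + y'^2) has no explicit x dependence, so the Beltrami identity applies:
    L − y' ∂L/∂y' = C.
Compute ∂L/∂y' = y · y' / sqrt(1 + y'^2). Then
    L − y' ∂L/∂y'
    = y sqrt(1 + y'^2) − y · y'^2 / sqrt(1 + y'^2)
    = y (1 + y'^2 − y'^2) / sqrt(1 + y'^2)
    = y / sqrt(1 + y'^2) = C.
Squaring gives y^2 = C^2 (1 + y'^2), i.e.
    y'^2 = y^2 / C^2 − 1.
Separating variables,
    dy / sqrt(y^2 − C^2) = dx / C,
and integrating gives arccosh(y / C) = (x − a)/C, so
    y(x) = C cosh((x − a)/C),
the catenary. The constants C and a are fixed by the two endpoint conditions (and, for the hanging-chain problem, the length constraint selects C).
Now fit the given data. The endpoints x = ±11 are symmetric at equal height, so the catenary is even about its minimum: a = 0 and y(x) = C cosh(x/C). The lowest point is y(0) = C cosh(0) = C, and we are told y(0) = 2, so C = 2. Therefore
    y(x) = 2 cosh(x/2),
and at the endpoints
    y(±11) = 2 cosh(11/2).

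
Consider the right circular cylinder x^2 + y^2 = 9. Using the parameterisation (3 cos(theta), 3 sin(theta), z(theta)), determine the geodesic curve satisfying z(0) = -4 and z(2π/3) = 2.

Parameterise the cylinder of radius R = 3 as
    r(θ) = (3 cos θ, 3 sin θ, z(θ)).
The arc-length element is
    ds = sqrt(9 + (dz/dθ)^2) dθ,
so the Lagrangian is L = sqrt(9 + z'^2).
L depends on z' only, not on z or θ, so ∂L/∂z = 0 and
    ∂L/∂z' = z' / sqrt(9 + z'^2).
The Euler-Lagrange equation gives
    d/dθ( z' / sqrt(9 + z'^2) ) = 0,
so z' is constant. Integrating once:
    z(θ) = a θ + b,
a helix on the cylinder (a straight line when the cylinder is unrolled). The constants a, b are determined by the endpoint conditions.
With endpoint conditions z(0) = -4 and z(2π/3) = 2: from z(0) = b we get b = -4, and a·2π/3 + -4 = 2 gives a = 9/π, so
    z(θ) = (9/π) θ − 4.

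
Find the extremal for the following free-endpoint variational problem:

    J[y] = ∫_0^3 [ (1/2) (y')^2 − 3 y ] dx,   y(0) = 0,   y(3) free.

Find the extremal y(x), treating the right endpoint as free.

The Lagrangian L = (1/2) (y')^2 − 3 y gives
    ∂L/∂y = −3,   ∂L/∂y' = y'.
Euler-Lagrange: d/dx(y') − (−3) = 0, i.e. y'' + 3 = 0, so
    y(x) = −(3/2) x^2 + C1 x + C2.
Fixed left endpoint y(0) = 0 ⇒ C2 = 0.
The right endpoint x = 3 is free, so the natural (transversality) condition is ∂L/∂y' |_{x=3} = 0, i.e. y'(3) = 0.
Compute y'(x) = −3 x + C1, so y'(3) = −9 + C1 = 0 ⇒ C1 = 9.
Therefore the extremal is
    y(x) = −(3/2) x^2 + 9 x.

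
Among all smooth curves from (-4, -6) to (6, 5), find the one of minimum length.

Arc-length functional: J[y] = ∫ sqrt(1 + (y')^2) dx.
Lagrangian L = sqrt(1 + (y')^2) has no explicit y dependence, so ∂L/∂y = 0 and the Euler-Lagrange equation gives
    d/dx( y' / sqrt(1 + (y')^2) ) = 0  ⇒  y' / sqrt(1 + (y')^2) = const.
Hence y' is constant, so y(x) is affine.
Fitting the endpoints (-4, -6) and (6, 5):
    slope m = (5 − (-6)) / (6 − (-4)) = 11/10,
    intercept c = (-6) − m·(-4) = -8/5.
Extremal: y(x) = (11/10) x - 8/5.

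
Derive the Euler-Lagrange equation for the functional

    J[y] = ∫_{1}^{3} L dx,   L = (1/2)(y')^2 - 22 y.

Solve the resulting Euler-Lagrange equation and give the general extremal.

The Lagrangian is L = (1/2)(y')^2 - 22 y.
∂L/∂y = -22.
∂L/∂y' = y'.
The Euler-Lagrange equation d/dx(∂L/∂y') − ∂L/∂y = 0 becomes:
    y'' + 22 = 0
General solution: y(x) = -11 x^2 + A x + B, where A and B are arbitrary constants fixed by the endpoint conditions.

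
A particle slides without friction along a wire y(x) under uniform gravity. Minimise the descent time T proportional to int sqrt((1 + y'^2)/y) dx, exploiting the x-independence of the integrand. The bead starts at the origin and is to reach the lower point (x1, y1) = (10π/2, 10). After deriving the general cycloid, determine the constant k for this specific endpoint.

The Lagrangian L = sqrt((1 + y'^2) / y) has no explicit x dependence, so the Beltrami identity applies:
    L − y' ∂L/∂y' = C.
Compute ∂L/∂y' = y' / sqrt(y (1 + y'^2)).
Substitute:
    sqrt((1 + y'^2)/y) − y'·y' / sqrt(y (1 + y'^2))
    = (1 + y'^2) / sqrt(y (1 + y'^2)) − y'^2 / sqrt(y (1 + y'^2))
    = 1 / sqrt(y (1 + y'^2)) = C.
Squaring and rearranging gives the first integral
    y (1 + y'^2) = 1/C^2 =: k   (constant).
Solving this first-order ODE by the substitution
    y = (k/2)(1 − cos θ)
yields the cycloid parameterisation
    x(θ) = (k/2)(θ − sin θ),   y(θ) = (k/2)(1 − cos θ).
The constant k is fixed by the endpoint condition.
Now fit the given lower endpoint (x1, y1) = (10π/2, 10). At the bottom of the first arch (θ = π), the parametric equations give
    y(π) = (k/2)(1 − cos π) = k,
    x(π) = (k/2)(π − sin π) = kπ/2.
Matching y(π) = 10 gives k = 10, consistent with x(π) = 10π/2. Therefore the specific cycloid is
    x(θ) = (10/2)(θ − sin θ),   y(θ) = (10/2)(1 − cos θ).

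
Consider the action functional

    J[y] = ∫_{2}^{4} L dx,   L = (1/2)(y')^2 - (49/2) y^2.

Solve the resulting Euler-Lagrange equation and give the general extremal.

The Lagrangian is L = (1/2)(y')^2 - (49/2) y^2.
∂L/∂y = -49y.
∂L/∂y' = y'.
The Euler-Lagrange equation d/dx(∂L/∂y') − ∂L/∂y = 0 becomes:
    y'' + 49 y = 0
General solution: y(x) = A sin(7x) + B cos(7x), where A and B are arbitrary constants fixed by the endpoint conditions.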